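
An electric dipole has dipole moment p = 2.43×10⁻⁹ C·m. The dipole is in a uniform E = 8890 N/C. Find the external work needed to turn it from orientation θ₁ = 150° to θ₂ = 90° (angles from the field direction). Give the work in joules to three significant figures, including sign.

W ≈ -1.87×10⁻⁵ J

W_ext = ΔU = U(θ₂) − U(θ₁) = −pE cosθ₂ − (−pE cosθ₁) = pE(cosθ₁ − cosθ₂).
W = (2.43×10⁻⁹)(8890)·(cos150° − cos90°) = (2.160×10⁻⁵)·(-0.8660) = -1.871×10⁻⁵ J.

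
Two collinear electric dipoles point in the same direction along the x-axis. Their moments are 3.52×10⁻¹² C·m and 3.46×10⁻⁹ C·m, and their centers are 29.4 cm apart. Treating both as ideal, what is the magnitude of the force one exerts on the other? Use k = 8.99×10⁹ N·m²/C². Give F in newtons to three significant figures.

F ≈ 8.79×10⁻⁸ N

On-axis field of dipole 1 at distance r: E = 2kp₁/r³. Force on dipole 2 is F = p₂·dE/dr (gradient along axis).
dE/dr = −6kp₁/r⁴, so |F| = 6kp₁p₂/r⁴ (attractive for aligned moments).
F = 6(8.99×10⁹)(3.52×10⁻¹²)(3.46×10⁻⁹)/(0.294)⁴ = 8.793×10⁻⁸ N.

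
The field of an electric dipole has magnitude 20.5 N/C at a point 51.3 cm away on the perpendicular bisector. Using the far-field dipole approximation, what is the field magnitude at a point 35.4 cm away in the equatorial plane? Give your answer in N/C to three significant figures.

E ≈ 62.4 N/C

Dipole fields scale as 1/r³ in the far field; the geometry is the same at both points.
E₂ = E₁ · (r₁/r₂)³ = 20.5 · (51.3/35.4)³.
(r₁/r₂)³ = (1.449)³ = 3.043.
E₂ ≈ 62.39 N/C.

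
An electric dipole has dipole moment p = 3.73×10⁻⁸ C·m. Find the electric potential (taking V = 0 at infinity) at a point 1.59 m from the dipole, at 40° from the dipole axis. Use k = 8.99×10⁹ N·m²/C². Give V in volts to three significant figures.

V ≈ 102 V

The dipole potential is V = kp cosθ / r².
V = (8.99×10⁹)(3.73×10⁻⁸)·cos40° / (1.59)² = 101.6 V.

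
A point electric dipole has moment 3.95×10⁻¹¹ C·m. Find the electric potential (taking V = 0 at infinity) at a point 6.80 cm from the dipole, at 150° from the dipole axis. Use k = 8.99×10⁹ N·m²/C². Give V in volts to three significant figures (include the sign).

V ≈ -66.5 V

The dipole potential is V = kp cosθ / r².
V = (8.99×10⁹)(3.95×10⁻¹¹)·cos150° / (0.0680)² = -66.51 V.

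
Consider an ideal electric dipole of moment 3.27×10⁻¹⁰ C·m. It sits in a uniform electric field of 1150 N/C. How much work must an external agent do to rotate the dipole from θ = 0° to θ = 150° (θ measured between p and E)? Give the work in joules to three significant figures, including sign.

W_ext = ΔU = U(θ₂) − U(θ₁) = −pE cosθ₂ − (−pE cosθ₁) = pE(cosθ₁ − cosθ₂).
W = (3.27×10⁻¹⁰)(1150)·(cos0° − cos150°) = (3.761×10⁻⁷)·(+1.8660) = 7.017×10⁻⁷ J.

W ≈ 7.02×10⁻⁷ J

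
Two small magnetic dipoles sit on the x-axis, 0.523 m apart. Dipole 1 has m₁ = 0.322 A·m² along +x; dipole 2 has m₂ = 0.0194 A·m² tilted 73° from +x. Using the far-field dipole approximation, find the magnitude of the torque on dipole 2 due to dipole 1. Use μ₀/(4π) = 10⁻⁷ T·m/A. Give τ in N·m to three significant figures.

Dipole B is on the axis of dipole A, so B₁ there is axial: B₁ = (μ₀/4π)·2m₁/r³ along +x.
B₁ = 2(10⁻⁷)(0.322)/(0.523)³ = 4.502×10⁻⁷ T.
τ = m₂ B₁ sinθ.
τ = (0.0194)(4.502×10⁻⁷)·sin73° = 8.352×10⁻⁹ N·m.

τ ≈ 8.35×10⁻⁹ N·m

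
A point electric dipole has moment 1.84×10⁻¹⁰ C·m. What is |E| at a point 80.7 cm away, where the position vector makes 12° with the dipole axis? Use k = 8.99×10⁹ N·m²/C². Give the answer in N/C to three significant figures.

At angle θ the dipole field magnitude is E = (kp/r³)·√(1 + 3cos²θ).
kp/r³ = (8.99×10⁹)(1.84×10⁻¹⁰) / (0.807)³ = 3.147 N/C.
√(1 + 3cos²12°) = √(1 + 3·0.9568) = √3.8703 ≈ 1.9673.
E ≈ 3.147 × 1.967 = 6.192 N/C.

E ≈ 6.19 N/C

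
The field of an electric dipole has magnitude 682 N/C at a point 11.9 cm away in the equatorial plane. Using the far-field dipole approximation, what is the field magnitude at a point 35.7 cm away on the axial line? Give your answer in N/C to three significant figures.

E ≈ 50.5 N/C

Dipole fields scale as 1/r³ in the far field.
The axial field is twice the equatorial field at the same r, so the geometry factor is 2/1.
E₂ = E₁ · (2/1) · (r₁/r₂)³ = 682 · 2 · (11.9/35.7)³.
(r₁/r₂)³ = (0.3333)³ = 0.03704.
E₂ ≈ 50.52 N/C.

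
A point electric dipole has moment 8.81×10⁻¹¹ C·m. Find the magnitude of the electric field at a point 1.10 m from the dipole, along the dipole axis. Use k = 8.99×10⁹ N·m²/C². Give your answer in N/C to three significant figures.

On the dipole axis E = 2kp/r³.
E = 2·(8.99×10⁹)(8.81×10⁻¹¹) / (1.10)³ = 1.190 N/C.

E ≈ 1.19 N/C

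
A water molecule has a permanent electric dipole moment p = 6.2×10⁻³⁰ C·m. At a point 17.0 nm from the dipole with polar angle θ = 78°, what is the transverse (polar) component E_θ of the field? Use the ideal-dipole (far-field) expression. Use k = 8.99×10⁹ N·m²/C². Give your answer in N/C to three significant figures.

E_θ ≈ 1.11×10⁴ N/C

For a dipole, E_θ = (kp sinθ)/r³.
kp/r³ = (8.99×10⁹)(6.20×10⁻³⁰)/(1.70×10⁻⁸)³ = 1.135×10⁴ N/C.
E_θ = 1.135×10⁴·sin78° = 1.110×10⁴ N/C.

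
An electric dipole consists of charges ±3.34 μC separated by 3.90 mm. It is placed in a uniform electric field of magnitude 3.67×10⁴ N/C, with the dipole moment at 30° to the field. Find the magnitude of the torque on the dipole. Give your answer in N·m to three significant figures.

Dipole moment p = qd = (3.34×10⁻⁶ C)(0.00390 m) = 1.303×10⁻⁸ C·m.
Torque on an electric dipole: τ = pE sinθ.
τ = (1.303×10⁻⁸)(3.67×10⁴)·sin30° = 2.391×10⁻⁴ N·m.

τ ≈ 2.39×10⁻⁴ N·m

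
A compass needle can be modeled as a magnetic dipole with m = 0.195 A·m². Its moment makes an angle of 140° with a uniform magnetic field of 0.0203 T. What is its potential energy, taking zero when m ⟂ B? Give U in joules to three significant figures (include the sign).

U ≈ 0.00303 J

U = −m·B = −mB cosθ.
U = −(0.195)(0.0203)·cos140° = 0.003032 J.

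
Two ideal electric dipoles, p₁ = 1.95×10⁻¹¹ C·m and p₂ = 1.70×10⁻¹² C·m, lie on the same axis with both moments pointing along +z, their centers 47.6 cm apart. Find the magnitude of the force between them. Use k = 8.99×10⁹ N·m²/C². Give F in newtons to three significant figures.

On-axis field of dipole 1 at distance r: E = 2kp₁/r³. Force on dipole 2 is F = p₂·dE/dr (gradient along axis).
dE/dr = −6kp₁/r⁴, so |F| = 6kp₁p₂/r⁴ (attractive for aligned moments).
F = 6(8.99×10⁹)(1.95×10⁻¹¹)(1.70×10⁻¹²)/(0.476)⁴ = 3.483×10⁻¹¹ N.

F ≈ 3.48×10⁻¹¹ N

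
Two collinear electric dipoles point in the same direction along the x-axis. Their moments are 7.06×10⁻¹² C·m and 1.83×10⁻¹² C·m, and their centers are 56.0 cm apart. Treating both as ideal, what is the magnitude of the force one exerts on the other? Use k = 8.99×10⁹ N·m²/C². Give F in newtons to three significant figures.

On-axis field of dipole 1 at distance r: E = 2kp₁/r³. Force on dipole 2 is F = p₂·dE/dr (gradient along axis).
dE/dr = −6kp₁/r⁴, so |F| = 6kp₁p₂/r⁴ (attractive for aligned moments).
F = 6(8.99×10⁹)(7.06×10⁻¹²)(1.83×10⁻¹²)/(0.560)⁴ = 7.086×10⁻¹² N.

F ≈ 7.09×10⁻¹² N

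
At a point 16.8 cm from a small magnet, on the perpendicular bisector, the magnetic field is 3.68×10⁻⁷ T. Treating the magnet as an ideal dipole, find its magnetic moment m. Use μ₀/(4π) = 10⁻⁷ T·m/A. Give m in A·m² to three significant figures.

In the equatorial plane B = (μ₀/4π)·m/r³, so m = Br³·4π/(μ₀).
m = (3.68×10⁻⁷)·(0.168)³ / (10⁻⁷) = 0.01745 A·m².

m ≈ 0.0174 A·m²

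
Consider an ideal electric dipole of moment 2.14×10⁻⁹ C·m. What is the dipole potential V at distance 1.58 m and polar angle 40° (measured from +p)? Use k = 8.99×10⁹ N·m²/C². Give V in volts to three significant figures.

V ≈ 5.90 V

The dipole potential is V = kp cosθ / r².
V = (8.99×10⁹)(2.14×10⁻⁹)·cos40° / (1.58)² = 5.904 V.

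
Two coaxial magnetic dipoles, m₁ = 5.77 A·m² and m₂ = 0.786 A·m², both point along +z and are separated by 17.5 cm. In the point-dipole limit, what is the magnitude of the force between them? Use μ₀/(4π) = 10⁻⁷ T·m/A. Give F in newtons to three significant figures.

F ≈ 0.00290 N

On-axis B of dipole 1: B = (μ₀/4π)·2m₁/r³. Force on dipole 2: F = m₂·dB/dr.
dB/dr = −(μ₀/4π)·6m₁/r⁴, so |F| = (μ₀/4π)·6m₁m₂/r⁴.
F = 6(10⁻⁷)(5.77)(0.786)/(0.175)⁴ = 0.002901 N.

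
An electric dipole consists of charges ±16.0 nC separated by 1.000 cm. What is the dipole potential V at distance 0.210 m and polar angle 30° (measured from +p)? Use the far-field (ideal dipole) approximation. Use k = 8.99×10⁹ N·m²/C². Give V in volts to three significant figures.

Dipole moment p = qd = (1.60×10⁻⁸ C)(0.0100 m) = 1.60×10⁻¹⁰ C·m.
The dipole potential is V = kp cosθ / r².
V = (8.99×10⁹)(1.60×10⁻¹⁰)·cos30° / (0.210)² = 28.25 V.

V ≈ 28.2 V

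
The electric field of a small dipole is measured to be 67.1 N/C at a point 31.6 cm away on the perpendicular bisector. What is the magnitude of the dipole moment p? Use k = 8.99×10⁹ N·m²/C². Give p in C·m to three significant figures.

In the equatorial plane E = kp/r³, so p = Er³/(k).
p = (67.1)·(0.316)³ / (8.99×10⁹) = 2.355×10⁻¹⁰ C·m.

p ≈ 2.36×10⁻¹⁰ C·m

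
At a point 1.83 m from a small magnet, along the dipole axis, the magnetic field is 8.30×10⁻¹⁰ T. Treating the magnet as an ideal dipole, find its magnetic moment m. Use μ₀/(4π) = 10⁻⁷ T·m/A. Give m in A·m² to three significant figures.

m ≈ 0.0254 A·m²

On axis B = (μ₀/4π)·2m/r³, so m = Br³·4π/(μ₀·2).
m = (8.30×10⁻¹⁰)·(1.83)³ / (2·10⁻⁷) = 0.02543 A·m².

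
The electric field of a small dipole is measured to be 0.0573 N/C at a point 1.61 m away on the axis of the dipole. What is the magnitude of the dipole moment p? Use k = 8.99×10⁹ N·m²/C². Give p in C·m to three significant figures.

p ≈ 1.33×10⁻¹¹ C·m

On axis E = 2kp/r³, so p = Er³/(2k).
p = (0.0573)·(1.61)³ / (2·8.99×10⁹) = 1.330×10⁻¹¹ C·m.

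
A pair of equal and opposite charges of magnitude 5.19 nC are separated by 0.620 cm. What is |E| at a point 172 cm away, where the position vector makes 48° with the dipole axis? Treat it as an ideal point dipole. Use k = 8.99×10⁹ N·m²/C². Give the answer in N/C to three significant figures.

E ≈ 0.0870 N/C

Dipole moment p = qd = (5.19×10⁻⁹ C)(0.00620 m) = 3.218×10⁻¹¹ C·m.
At angle θ the dipole field magnitude is E = (kp/r³)·√(1 + 3cos²θ).
kp/r³ = (8.99×10⁹)(3.218×10⁻¹¹) / (1.72)³ = 0.05685 N/C.
√(1 + 3cos²48°) = √(1 + 3·0.4477) = √2.3432 ≈ 1.5308.
E ≈ 0.05685 × 1.531 = 0.08703 N/C.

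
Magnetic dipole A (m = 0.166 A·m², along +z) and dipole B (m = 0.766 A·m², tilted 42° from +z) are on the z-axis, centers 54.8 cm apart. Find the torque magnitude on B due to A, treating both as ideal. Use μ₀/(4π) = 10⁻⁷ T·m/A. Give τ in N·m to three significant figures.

Dipole B is on the axis of dipole A, so B₁ there is axial: B₁ = (μ₀/4π)·2m₁/r³ along +z.
B₁ = 2(10⁻⁷)(0.166)/(0.548)³ = 2.017×10⁻⁷ T.
τ = m₂ B₁ sinθ.
τ = (0.766)(2.017×10⁻⁷)·sin42° = 1.034×10⁻⁷ N·m.

τ ≈ 1.03×10⁻⁷ N·m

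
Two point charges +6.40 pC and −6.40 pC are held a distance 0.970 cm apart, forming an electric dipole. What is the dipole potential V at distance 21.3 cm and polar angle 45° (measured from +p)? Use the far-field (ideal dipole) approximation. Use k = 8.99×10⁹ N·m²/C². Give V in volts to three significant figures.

V ≈ 0.00870 V

Dipole moment p = qd = (6.40×10⁻¹² C)(0.00970 m) = 6.208×10⁻¹⁴ C·m.
The dipole potential is V = kp cosθ / r².
V = (8.99×10⁹)(6.208×10⁻¹⁴)·cos45° / (0.213)² = 0.008698 V.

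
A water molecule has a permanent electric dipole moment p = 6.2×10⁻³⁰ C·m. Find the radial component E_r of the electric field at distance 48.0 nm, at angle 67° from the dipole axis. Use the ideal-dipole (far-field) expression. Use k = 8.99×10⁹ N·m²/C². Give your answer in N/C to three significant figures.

E_r ≈ 394 N/C

For a dipole, E_r = (2kp cosθ)/r³.
kp/r³ = (8.99×10⁹)(6.20×10⁻³⁰)/(4.80×10⁻⁸)³ = 504.0 N/C.
E_r = 2·504.0·cos67° = 393.9 N/C.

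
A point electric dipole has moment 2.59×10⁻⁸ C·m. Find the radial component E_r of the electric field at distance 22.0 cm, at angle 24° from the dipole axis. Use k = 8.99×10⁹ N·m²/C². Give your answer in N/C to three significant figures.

E_r ≈ 4.00×10⁴ N/C

For a dipole, E_r = (2kp cosθ)/r³.
kp/r³ = (8.99×10⁹)(2.59×10⁻⁸)/(0.220)³ = 2.187×10⁴ N/C.
E_r = 2·2.187×10⁴·cos24° = 3.995×10⁴ N/C.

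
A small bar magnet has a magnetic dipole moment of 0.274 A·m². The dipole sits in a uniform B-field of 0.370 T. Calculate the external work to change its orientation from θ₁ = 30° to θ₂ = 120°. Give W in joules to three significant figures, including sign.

W ≈ 0.138 J

W_ext = ΔU = −mB cosθ₂ + mB cosθ₁ = mB(cosθ₁ − cosθ₂).
W = (0.274)(0.370)·(cos30° − cos120°) = (0.1014)·(+1.3660) = 0.1385 J.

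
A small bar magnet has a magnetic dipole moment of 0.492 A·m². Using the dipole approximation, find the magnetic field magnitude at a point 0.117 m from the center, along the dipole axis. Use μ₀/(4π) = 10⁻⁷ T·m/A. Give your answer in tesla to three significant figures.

On axis B = (μ₀/4π)·2m/r³.
B = 2·(10⁻⁷)·(0.492) / (0.117)³ = 6.144×10⁻⁵ T.

B ≈ 6.14×10⁻⁵ T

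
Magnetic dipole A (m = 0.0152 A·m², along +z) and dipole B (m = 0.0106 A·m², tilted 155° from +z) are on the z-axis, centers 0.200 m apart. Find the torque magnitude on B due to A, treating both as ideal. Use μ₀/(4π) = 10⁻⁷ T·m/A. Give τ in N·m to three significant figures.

Dipole B is on the axis of dipole A, so B₁ there is axial: B₁ = (μ₀/4π)·2m₁/r³ along +z.
B₁ = 2(10⁻⁷)(0.0152)/(0.200)³ = 3.800×10⁻⁷ T.
τ = m₂ B₁ sinθ.
τ = (0.0106)(3.800×10⁻⁷)·sin155° = 1.702×10⁻⁹ N·m.

τ ≈ 1.70×10⁻⁹ N·m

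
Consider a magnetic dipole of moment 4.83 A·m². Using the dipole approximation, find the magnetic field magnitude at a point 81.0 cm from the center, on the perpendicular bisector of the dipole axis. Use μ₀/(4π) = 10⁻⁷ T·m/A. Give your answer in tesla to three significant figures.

B ≈ 9.09×10⁻⁷ T

In the equatorial plane B = (μ₀/4π)·m/r³ (half the axial value).
B = (10⁻⁷)·(4.83) / (0.810)³ = 9.088×10⁻⁷ T.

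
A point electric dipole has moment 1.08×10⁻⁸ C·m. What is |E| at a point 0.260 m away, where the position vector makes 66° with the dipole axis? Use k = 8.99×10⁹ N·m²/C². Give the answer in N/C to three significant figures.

At angle θ the dipole field magnitude is E = (kp/r³)·√(1 + 3cos²θ).
kp/r³ = (8.99×10⁹)(1.08×10⁻⁸) / (0.260)³ = 5524 N/C.
√(1 + 3cos²66°) = √(1 + 3·0.1654) = √1.4963 ≈ 1.2232.
E ≈ 5524 × 1.223 = 6757 N/C.

E ≈ 6760 N/C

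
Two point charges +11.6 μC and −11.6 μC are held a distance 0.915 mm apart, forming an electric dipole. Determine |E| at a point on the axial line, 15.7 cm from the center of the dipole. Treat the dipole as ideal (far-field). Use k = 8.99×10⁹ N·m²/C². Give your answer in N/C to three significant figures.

Dipole moment p = qd = (1.16×10⁻⁵ C)(9.15×10⁻⁴ m) = 1.061×10⁻⁸ C·m.
On the dipole axis E = 2kp/r³.
E = 2·(8.99×10⁹)(1.061×10⁻⁸) / (0.157)³ = 4.930×10⁴ N/C.

E ≈ 4.93×10⁴ N/C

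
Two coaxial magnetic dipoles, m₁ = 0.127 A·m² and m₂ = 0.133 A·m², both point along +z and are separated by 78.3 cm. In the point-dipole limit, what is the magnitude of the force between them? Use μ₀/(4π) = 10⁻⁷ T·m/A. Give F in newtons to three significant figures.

On-axis B of dipole 1: B = (μ₀/4π)·2m₁/r³. Force on dipole 2: F = m₂·dB/dr.
dB/dr = −(μ₀/4π)·6m₁/r⁴, so |F| = (μ₀/4π)·6m₁m₂/r⁴.
F = 6(10⁻⁷)(0.127)(0.133)/(0.783)⁴ = 2.696×10⁻⁸ N.

F ≈ 2.70×10⁻⁸ N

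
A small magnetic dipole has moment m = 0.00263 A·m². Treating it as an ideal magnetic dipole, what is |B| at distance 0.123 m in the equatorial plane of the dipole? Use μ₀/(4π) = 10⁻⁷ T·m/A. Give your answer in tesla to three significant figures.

B ≈ 1.41×10⁻⁷ T

In the equatorial plane B = (μ₀/4π)·m/r³ (half the axial value).
B = (10⁻⁷)·(0.00263) / (0.123)³ = 1.413×10⁻⁷ T.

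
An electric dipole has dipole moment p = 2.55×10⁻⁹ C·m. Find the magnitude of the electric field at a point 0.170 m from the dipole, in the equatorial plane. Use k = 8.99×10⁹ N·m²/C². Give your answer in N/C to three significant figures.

E ≈ 4670 N/C

On the perpendicular bisector E = kp/r³ (half the axial value at the same distance).
E = (8.99×10⁹)(2.55×10⁻⁹) / (0.170)³ = 4666 N/C.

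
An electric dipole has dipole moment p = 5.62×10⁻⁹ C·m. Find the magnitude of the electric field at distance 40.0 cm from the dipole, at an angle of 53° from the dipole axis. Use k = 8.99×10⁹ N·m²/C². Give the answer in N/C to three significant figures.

E ≈ 1140 N/C

At angle θ the dipole field magnitude is E = (kp/r³)·√(1 + 3cos²θ).
kp/r³ = (8.99×10⁹)(5.62×10⁻⁹) / (0.400)³ = 789.4 N/C.
√(1 + 3cos²53°) = √(1 + 3·0.3622) = √2.0865 ≈ 1.4445.
E ≈ 789.4 × 1.444 = 1140 N/C.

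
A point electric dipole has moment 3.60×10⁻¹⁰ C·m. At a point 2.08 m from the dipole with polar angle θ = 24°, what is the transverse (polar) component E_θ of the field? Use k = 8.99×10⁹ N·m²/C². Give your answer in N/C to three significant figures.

For a dipole, E_θ = (kp sinθ)/r³.
kp/r³ = (8.99×10⁹)(3.60×10⁻¹⁰)/(2.08)³ = 0.3596 N/C.
E_θ = 0.3596·sin24° = 0.1463 N/C.

E_θ ≈ 0.146 N/C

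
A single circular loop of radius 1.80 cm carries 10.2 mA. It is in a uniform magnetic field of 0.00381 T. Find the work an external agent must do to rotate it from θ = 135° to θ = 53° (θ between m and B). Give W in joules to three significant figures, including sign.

Magnetic moment m = IA = Iπa² = (0.0102)·π·(0.0180)² = 1.038×10⁻⁵ A·m².
W_ext = ΔU = −mB cosθ₂ + mB cosθ₁ = mB(cosθ₁ − cosθ₂).
W = (1.038×10⁻⁵)(0.00381)·(cos135° − cos53°) = (3.955×10⁻⁸)·(-1.3089) = -5.176×10⁻⁸ J.

W ≈ -5.18×10⁻⁸ J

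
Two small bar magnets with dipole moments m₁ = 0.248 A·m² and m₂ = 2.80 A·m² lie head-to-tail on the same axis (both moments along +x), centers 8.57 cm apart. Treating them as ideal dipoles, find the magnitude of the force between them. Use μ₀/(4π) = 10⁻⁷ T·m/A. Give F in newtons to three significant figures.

F ≈ 0.00772 N

On-axis B of dipole 1: B = (μ₀/4π)·2m₁/r³. Force on dipole 2: F = m₂·dB/dr.
dB/dr = −(μ₀/4π)·6m₁/r⁴, so |F| = (μ₀/4π)·6m₁m₂/r⁴.
F = 6(10⁻⁷)(0.248)(2.80)/(0.0857)⁴ = 0.007724 N.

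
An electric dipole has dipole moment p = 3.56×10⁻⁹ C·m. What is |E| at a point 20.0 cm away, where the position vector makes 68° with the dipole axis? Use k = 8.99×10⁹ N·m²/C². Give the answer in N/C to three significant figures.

At angle θ the dipole field magnitude is E = (kp/r³)·√(1 + 3cos²θ).
kp/r³ = (8.99×10⁹)(3.56×10⁻⁹) / (0.200)³ = 4001 N/C.
√(1 + 3cos²68°) = √(1 + 3·0.1403) = √1.4210 ≈ 1.1921.
E ≈ 4001 × 1.192 = 4769 N/C.

E ≈ 4770 N/C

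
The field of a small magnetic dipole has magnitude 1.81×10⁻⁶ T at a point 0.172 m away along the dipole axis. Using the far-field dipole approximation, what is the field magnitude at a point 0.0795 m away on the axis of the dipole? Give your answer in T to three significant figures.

B ≈ 1.83×10⁻⁵ T

Dipole fields scale as 1/r³ in the far field; the geometry is the same at both points.
B₂ = B₁ · (r₁/r₂)³ = 1.81×10⁻⁶ · (0.172/0.0795)³.
(r₁/r₂)³ = (2.164)³ = 10.13.
B₂ ≈ 1.833×10⁻⁵ T.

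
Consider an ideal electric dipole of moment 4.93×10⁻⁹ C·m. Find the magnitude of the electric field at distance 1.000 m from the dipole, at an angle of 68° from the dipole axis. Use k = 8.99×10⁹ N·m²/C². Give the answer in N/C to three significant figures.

At angle θ the dipole field magnitude is E = (kp/r³)·√(1 + 3cos²θ).
kp/r³ = (8.99×10⁹)(4.93×10⁻⁹) / (1.00)³ = 44.32 N/C.
√(1 + 3cos²68°) = √(1 + 3·0.1403) = √1.4210 ≈ 1.1921.
E ≈ 44.32 × 1.192 = 52.83 N/C.

E ≈ 52.8 N/C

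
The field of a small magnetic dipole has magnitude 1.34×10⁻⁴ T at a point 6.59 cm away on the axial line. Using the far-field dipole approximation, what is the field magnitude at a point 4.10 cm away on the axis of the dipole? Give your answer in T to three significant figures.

Dipole fields scale as 1/r³ in the far field; the geometry is the same at both points.
B₂ = B₁ · (r₁/r₂)³ = 1.34×10⁻⁴ · (6.59/4.10)³.
(r₁/r₂)³ = (1.607)³ = 4.152.
B₂ ≈ 5.564×10⁻⁴ T.

B ≈ 5.56×10⁻⁴ T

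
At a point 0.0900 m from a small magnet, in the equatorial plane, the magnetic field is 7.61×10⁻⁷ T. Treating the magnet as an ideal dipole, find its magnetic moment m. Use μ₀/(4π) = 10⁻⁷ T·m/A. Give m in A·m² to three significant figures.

m ≈ 0.00555 A·m²

In the equatorial plane B = (μ₀/4π)·m/r³, so m = Br³·4π/(μ₀).
m = (7.61×10⁻⁷)·(0.0900)³ / (10⁻⁷) = 0.005548 A·m².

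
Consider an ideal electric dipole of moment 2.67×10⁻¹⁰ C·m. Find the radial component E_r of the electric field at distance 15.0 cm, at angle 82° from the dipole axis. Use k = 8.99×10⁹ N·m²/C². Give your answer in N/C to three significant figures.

For a dipole, E_r = (2kp cosθ)/r³.
kp/r³ = (8.99×10⁹)(2.67×10⁻¹⁰)/(0.150)³ = 711.2 N/C.
E_r = 2·711.2·cos82° = 198.0 N/C.

E_r ≈ 198 N/C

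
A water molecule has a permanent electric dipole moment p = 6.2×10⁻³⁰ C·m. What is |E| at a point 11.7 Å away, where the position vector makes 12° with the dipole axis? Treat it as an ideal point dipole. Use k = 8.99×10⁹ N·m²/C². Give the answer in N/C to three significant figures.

At angle θ the dipole field magnitude is E = (kp/r³)·√(1 + 3cos²θ).
kp/r³ = (8.99×10⁹)(6.20×10⁻³⁰) / (1.17×10⁻⁹)³ = 3.480×10⁷ N/C.
√(1 + 3cos²12°) = √(1 + 3·0.9568) = √3.8703 ≈ 1.9673.
E ≈ 3.480×10⁷ × 1.967 = 6.846×10⁷ N/C.

E ≈ 6.85×10⁷ N/C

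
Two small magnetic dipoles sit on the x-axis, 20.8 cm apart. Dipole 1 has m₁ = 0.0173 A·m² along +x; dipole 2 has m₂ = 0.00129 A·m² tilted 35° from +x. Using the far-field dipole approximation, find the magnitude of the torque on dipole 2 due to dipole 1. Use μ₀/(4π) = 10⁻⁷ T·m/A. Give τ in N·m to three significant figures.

τ ≈ 2.84×10⁻¹⁰ N·m

Dipole B is on the axis of dipole A, so B₁ there is axial: B₁ = (μ₀/4π)·2m₁/r³ along +x.
B₁ = 2(10⁻⁷)(0.0173)/(0.208)³ = 3.845×10⁻⁷ T.
τ = m₂ B₁ sinθ.
τ = (0.00129)(3.845×10⁻⁷)·sin35° = 2.845×10⁻¹⁰ N·m.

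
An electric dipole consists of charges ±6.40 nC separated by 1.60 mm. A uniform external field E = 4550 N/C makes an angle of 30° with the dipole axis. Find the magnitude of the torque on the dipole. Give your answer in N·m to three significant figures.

Dipole moment p = qd = (6.40×10⁻⁹ C)(0.00160 m) = 1.024×10⁻¹¹ C·m.
Torque on an electric dipole: τ = pE sinθ.
τ = (1.024×10⁻¹¹)(4550)·sin30° = 2.330×10⁻⁸ N·m.

τ ≈ 2.33×10⁻⁸ N·m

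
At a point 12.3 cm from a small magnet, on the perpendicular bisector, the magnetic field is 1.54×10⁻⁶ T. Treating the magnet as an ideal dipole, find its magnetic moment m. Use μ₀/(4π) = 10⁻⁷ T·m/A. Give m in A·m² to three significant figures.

m ≈ 0.0287 A·m²

In the equatorial plane B = (μ₀/4π)·m/r³, so m = Br³·4π/(μ₀).
m = (1.54×10⁻⁶)·(0.123)³ / (10⁻⁷) = 0.02866 A·m².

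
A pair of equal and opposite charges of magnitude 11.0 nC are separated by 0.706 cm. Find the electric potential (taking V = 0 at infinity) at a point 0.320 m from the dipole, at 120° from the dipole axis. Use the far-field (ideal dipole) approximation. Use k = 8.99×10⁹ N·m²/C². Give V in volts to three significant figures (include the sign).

V ≈ -3.41 V

Dipole moment p = qd = (1.10×10⁻⁸ C)(0.00706 m) = 7.766×10⁻¹¹ C·m.
The dipole potential is V = kp cosθ / r².
V = (8.99×10⁹)(7.766×10⁻¹¹)·cos120° / (0.320)² = -3.409 V.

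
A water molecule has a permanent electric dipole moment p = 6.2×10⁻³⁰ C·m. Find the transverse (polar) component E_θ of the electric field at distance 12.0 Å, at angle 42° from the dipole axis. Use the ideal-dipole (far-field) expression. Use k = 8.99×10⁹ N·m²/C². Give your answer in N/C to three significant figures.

E_θ ≈ 2.16×10⁷ N/C

For a dipole, E_θ = (kp sinθ)/r³.
kp/r³ = (8.99×10⁹)(6.20×10⁻³⁰)/(1.20×10⁻⁹)³ = 3.226×10⁷ N/C.
E_θ = 3.226×10⁷·sin42° = 2.158×10⁷ N/C.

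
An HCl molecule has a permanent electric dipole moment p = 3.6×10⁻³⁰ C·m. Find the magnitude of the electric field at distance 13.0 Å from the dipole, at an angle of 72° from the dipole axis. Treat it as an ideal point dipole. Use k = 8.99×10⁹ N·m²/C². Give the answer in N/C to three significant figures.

At angle θ the dipole field magnitude is E = (kp/r³)·√(1 + 3cos²θ).
kp/r³ = (8.99×10⁹)(3.60×10⁻³⁰) / (1.30×10⁻⁹)³ = 1.473×10⁷ N/C.
√(1 + 3cos²72°) = √(1 + 3·0.0955) = √1.2865 ≈ 1.1342.
E ≈ 1.473×10⁷ × 1.134 = 1.671×10⁷ N/C.

E ≈ 1.67×10⁷ N/C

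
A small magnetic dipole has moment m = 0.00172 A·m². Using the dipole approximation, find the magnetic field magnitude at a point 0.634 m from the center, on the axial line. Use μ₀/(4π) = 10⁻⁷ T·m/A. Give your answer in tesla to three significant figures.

On axis B = (μ₀/4π)·2m/r³.
B = 2·(10⁻⁷)·(0.00172) / (0.634)³ = 1.350×10⁻⁹ T.

B ≈ 1.35×10⁻⁹ T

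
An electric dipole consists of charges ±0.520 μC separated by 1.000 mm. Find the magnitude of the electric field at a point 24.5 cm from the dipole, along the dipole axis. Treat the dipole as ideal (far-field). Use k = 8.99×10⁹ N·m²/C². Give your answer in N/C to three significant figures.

E ≈ 636 N/C

Dipole moment p = qd = (5.20×10⁻⁷ C)(0.00100 m) = 5.20×10⁻¹⁰ C·m.
On the dipole axis E = 2kp/r³.
E = 2·(8.99×10⁹)(5.20×10⁻¹⁰) / (0.245)³ = 635.8 N/C.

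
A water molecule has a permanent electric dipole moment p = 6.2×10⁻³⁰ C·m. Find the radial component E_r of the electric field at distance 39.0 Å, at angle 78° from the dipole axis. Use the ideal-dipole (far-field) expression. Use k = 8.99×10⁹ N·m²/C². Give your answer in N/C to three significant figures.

For a dipole, E_r = (2kp cosθ)/r³.
kp/r³ = (8.99×10⁹)(6.20×10⁻³⁰)/(3.90×10⁻⁹)³ = 9.396×10⁵ N/C.
E_r = 2·9.396×10⁵·cos78° = 3.907×10⁵ N/C.

E_r ≈ 3.91×10⁵ N/C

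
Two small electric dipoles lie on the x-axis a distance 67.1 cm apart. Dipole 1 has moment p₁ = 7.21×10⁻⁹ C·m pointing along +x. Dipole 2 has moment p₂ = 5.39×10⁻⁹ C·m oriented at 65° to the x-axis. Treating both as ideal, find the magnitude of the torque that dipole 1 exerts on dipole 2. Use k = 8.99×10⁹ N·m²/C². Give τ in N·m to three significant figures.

τ ≈ 2.10×10⁻⁶ N·m

The second dipole sits on the axis of the first, so the field there is axial: E₁ = 2kp₁/r³ along +x.
E₁ = 2(8.99×10⁹)(7.21×10⁻⁹)/(0.671)³ = 429.1 N/C.
Torque on the second dipole: τ = p₂ E₁ sinθ.
τ = (5.39×10⁻⁹)(429.1)·sin65° = 2.096×10⁻⁶ N·m.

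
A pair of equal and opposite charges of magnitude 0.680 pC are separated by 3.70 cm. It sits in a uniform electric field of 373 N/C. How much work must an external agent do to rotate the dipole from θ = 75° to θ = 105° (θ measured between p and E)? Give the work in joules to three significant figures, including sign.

Dipole moment p = qd = (6.80×10⁻¹³ C)(0.0370 m) = 2.516×10⁻¹⁴ C·m.
W_ext = ΔU = U(θ₂) − U(θ₁) = −pE cosθ₂ − (−pE cosθ₁) = pE(cosθ₁ − cosθ₂).
W = (2.516×10⁻¹⁴)(373)·(cos75° − cos105°) = (9.385×10⁻¹²)·(+0.5176) = 4.858×10⁻¹² J.

W ≈ 4.86×10⁻¹² J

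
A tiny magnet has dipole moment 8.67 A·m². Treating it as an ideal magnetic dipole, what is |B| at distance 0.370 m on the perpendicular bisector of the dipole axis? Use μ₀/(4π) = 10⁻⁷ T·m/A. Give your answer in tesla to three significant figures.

In the equatorial plane B = (μ₀/4π)·m/r³ (half the axial value).
B = (10⁻⁷)·(8.67) / (0.370)³ = 1.712×10⁻⁵ T.

B ≈ 1.71×10⁻⁵ T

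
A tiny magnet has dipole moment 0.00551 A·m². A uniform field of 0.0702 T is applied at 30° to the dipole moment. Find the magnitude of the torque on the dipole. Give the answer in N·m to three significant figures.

Torque on a magnetic dipole: τ = mB sinθ.
τ = (0.00551)(0.0702)·sin30° = 1.934×10⁻⁴ N·m.

τ ≈ 1.93×10⁻⁴ N·m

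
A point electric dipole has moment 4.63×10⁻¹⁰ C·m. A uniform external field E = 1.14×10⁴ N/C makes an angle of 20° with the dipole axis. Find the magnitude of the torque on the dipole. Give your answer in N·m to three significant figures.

Torque on an electric dipole: τ = pE sinθ.
τ = (4.63×10⁻¹⁰)(1.14×10⁴)·sin20° = 1.805×10⁻⁶ N·m.

τ ≈ 1.81×10⁻⁶ N·m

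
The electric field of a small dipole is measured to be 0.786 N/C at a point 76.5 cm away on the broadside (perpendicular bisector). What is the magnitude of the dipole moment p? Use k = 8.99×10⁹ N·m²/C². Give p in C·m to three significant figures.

p ≈ 3.91×10⁻¹¹ C·m

In the equatorial plane E = kp/r³, so p = Er³/(k).
p = (0.786)·(0.765)³ / (8.99×10⁹) = 3.914×10⁻¹¹ C·m.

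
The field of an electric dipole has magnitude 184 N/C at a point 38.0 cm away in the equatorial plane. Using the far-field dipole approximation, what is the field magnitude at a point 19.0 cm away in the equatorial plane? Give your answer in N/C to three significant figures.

E ≈ 1470 N/C

Dipole fields scale as 1/r³ in the far field; the geometry is the same at both points.
E₂ = E₁ · (r₁/r₂)³ = 184 · (38.0/19.0)³.
(r₁/r₂)³ = (2)³ = 8.
E₂ ≈ 1472 N/C.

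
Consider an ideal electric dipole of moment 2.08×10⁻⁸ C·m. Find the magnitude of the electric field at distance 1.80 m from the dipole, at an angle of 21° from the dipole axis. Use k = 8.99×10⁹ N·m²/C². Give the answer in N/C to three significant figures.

At angle θ the dipole field magnitude is E = (kp/r³)·√(1 + 3cos²θ).
kp/r³ = (8.99×10⁹)(2.08×10⁻⁸) / (1.80)³ = 32.06 N/C.
√(1 + 3cos²21°) = √(1 + 3·0.8716) = √3.6147 ≈ 1.9012.
E ≈ 32.06 × 1.901 = 60.96 N/C.

E ≈ 61.0 N/C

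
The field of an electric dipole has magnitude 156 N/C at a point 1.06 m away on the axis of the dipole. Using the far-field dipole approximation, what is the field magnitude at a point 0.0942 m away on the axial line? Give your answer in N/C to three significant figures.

Dipole fields scale as 1/r³ in the far field; the geometry is the same at both points.
E₂ = E₁ · (r₁/r₂)³ = 156 · (1.06/0.0942)³.
(r₁/r₂)³ = (11.25)³ = 1425.
E₂ ≈ 2.223×10⁵ N/C.

E ≈ 2.22×10⁵ N/C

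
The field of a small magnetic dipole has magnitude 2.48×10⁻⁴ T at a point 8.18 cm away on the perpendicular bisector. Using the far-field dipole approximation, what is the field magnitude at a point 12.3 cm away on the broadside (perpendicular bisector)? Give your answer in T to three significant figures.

B ≈ 7.29×10⁻⁵ T

Dipole fields scale as 1/r³ in the far field; the geometry is the same at both points.
B₂ = B₁ · (r₁/r₂)³ = 2.48×10⁻⁴ · (8.18/12.3)³.
(r₁/r₂)³ = (0.665)³ = 0.2941.
B₂ ≈ 7.295×10⁻⁵ T.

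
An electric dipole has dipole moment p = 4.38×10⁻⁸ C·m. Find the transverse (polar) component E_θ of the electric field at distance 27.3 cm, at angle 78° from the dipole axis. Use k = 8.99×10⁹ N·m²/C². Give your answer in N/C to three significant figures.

For a dipole, E_θ = (kp sinθ)/r³.
kp/r³ = (8.99×10⁹)(4.38×10⁻⁸)/(0.273)³ = 1.935×10⁴ N/C.
E_θ = 1.935×10⁴·sin78° = 1.893×10⁴ N/C.

E_θ ≈ 1.89×10⁴ N/C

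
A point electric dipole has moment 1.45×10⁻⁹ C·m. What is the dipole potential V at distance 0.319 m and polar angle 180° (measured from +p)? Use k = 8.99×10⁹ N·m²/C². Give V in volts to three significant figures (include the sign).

The dipole potential is V = kp cosθ / r².
V = (8.99×10⁹)(1.45×10⁻⁹)·cos180° / (0.319)² = -128.1 V.

V ≈ -128 V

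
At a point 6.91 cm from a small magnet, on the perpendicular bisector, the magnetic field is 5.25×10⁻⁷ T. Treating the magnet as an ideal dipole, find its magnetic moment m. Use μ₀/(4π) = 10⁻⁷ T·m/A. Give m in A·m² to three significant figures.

m ≈ 0.00173 A·m²

In the equatorial plane B = (μ₀/4π)·m/r³, so m = Br³·4π/(μ₀).
m = (5.25×10⁻⁷)·(0.0691)³ / (10⁻⁷) = 0.001732 A·m².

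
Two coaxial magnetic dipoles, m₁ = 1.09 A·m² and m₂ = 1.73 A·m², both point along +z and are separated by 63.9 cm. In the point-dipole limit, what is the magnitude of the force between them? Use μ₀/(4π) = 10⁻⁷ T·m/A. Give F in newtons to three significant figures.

F ≈ 6.79×10⁻⁶ N

On-axis B of dipole 1: B = (μ₀/4π)·2m₁/r³. Force on dipole 2: F = m₂·dB/dr.
dB/dr = −(μ₀/4π)·6m₁/r⁴, so |F| = (μ₀/4π)·6m₁m₂/r⁴.
F = 6(10⁻⁷)(1.09)(1.73)/(0.639)⁴ = 6.786×10⁻⁶ N.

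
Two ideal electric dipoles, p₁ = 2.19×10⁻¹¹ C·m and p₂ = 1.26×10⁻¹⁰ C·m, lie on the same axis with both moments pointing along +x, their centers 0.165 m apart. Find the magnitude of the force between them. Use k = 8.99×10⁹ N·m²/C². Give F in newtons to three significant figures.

On-axis field of dipole 1 at distance r: E = 2kp₁/r³. Force on dipole 2 is F = p₂·dE/dr (gradient along axis).
dE/dr = −6kp₁/r⁴, so |F| = 6kp₁p₂/r⁴ (attractive for aligned moments).
F = 6(8.99×10⁹)(2.19×10⁻¹¹)(1.26×10⁻¹⁰)/(0.165)⁴ = 2.008×10⁻⁷ N.

F ≈ 2.01×10⁻⁷ N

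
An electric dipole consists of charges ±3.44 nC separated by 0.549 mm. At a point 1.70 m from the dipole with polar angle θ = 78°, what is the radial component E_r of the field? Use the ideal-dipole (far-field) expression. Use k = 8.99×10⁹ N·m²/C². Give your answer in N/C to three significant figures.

Dipole moment p = qd = (3.44×10⁻⁹ C)(5.49×10⁻⁴ m) = 1.889×10⁻¹² C·m.
For a dipole, E_r = (2kp cosθ)/r³.
kp/r³ = (8.99×10⁹)(1.889×10⁻¹²)/(1.70)³ = 0.003457 N/C.
E_r = 2·0.003457·cos78° = 0.001437 N/C.

E_r ≈ 0.00144 N/C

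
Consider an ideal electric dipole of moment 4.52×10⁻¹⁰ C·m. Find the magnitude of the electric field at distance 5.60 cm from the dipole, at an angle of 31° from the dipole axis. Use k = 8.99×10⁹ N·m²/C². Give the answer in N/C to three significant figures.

E ≈ 4.14×10⁴ N/C

At angle θ the dipole field magnitude is E = (kp/r³)·√(1 + 3cos²θ).
kp/r³ = (8.99×10⁹)(4.52×10⁻¹⁰) / (0.0560)³ = 2.314×10⁴ N/C.
√(1 + 3cos²31°) = √(1 + 3·0.7347) = √3.2042 ≈ 1.7900.
E ≈ 2.314×10⁴ × 1.790 = 4.142×10⁴ N/C.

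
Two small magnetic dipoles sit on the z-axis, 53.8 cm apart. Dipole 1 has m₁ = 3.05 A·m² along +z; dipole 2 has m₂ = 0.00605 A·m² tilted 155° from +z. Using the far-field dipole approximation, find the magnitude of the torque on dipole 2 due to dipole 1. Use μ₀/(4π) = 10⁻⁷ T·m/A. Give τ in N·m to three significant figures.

Dipole B is on the axis of dipole A, so B₁ there is axial: B₁ = (μ₀/4π)·2m₁/r³ along +z.
B₁ = 2(10⁻⁷)(3.05)/(0.538)³ = 3.917×10⁻⁶ T.
τ = m₂ B₁ sinθ.
τ = (0.00605)(3.917×10⁻⁶)·sin155° = 1.002×10⁻⁸ N·m.

τ ≈ 1.00×10⁻⁸ N·m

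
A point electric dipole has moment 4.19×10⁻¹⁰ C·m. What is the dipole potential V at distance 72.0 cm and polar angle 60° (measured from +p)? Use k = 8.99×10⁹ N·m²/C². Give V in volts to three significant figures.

The dipole potential is V = kp cosθ / r².
V = (8.99×10⁹)(4.19×10⁻¹⁰)·cos60° / (0.720)² = 3.633 V.

V ≈ 3.63 V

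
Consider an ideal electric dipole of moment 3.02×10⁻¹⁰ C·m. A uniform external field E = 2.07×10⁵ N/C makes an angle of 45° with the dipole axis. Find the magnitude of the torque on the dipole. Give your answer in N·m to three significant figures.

τ ≈ 4.42×10⁻⁵ N·m

Torque on an electric dipole: τ = pE sinθ.
τ = (3.02×10⁻¹⁰)(2.07×10⁵)·sin45° = 4.420×10⁻⁵ N·m.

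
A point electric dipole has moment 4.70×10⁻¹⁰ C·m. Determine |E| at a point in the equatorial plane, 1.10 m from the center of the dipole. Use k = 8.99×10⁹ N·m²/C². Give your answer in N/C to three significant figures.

On the perpendicular bisector E = kp/r³ (half the axial value at the same distance).
E = (8.99×10⁹)(4.70×10⁻¹⁰) / (1.10)³ = 3.175 N/C.

E ≈ 3.17 N/C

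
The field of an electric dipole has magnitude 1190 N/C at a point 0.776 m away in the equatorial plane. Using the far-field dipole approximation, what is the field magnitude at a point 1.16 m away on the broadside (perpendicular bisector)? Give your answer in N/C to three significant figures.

E ≈ 356 N/C

Dipole fields scale as 1/r³ in the far field; the geometry is the same at both points.
E₂ = E₁ · (r₁/r₂)³ = 1190 · (0.776/1.16)³.
(r₁/r₂)³ = (0.669)³ = 0.2994.
E₂ ≈ 356.3 N/C.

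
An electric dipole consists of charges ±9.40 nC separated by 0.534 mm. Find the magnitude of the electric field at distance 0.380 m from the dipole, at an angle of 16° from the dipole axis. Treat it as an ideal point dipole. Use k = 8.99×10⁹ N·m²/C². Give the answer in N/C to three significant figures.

Dipole moment p = qd = (9.40×10⁻⁹ C)(5.34×10⁻⁴ m) = 5.02×10⁻¹² C·m.
At angle θ the dipole field magnitude is E = (kp/r³)·√(1 + 3cos²θ).
kp/r³ = (8.99×10⁹)(5.02×10⁻¹²) / (0.380)³ = 0.8225 N/C.
√(1 + 3cos²16°) = √(1 + 3·0.9240) = √3.7721 ≈ 1.9422.
E ≈ 0.8225 × 1.942 = 1.597 N/C.

E ≈ 1.60 N/C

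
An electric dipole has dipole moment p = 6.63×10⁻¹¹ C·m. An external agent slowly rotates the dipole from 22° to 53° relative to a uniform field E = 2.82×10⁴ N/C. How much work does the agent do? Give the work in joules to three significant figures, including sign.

W ≈ 6.08×10⁻⁷ J

W_ext = ΔU = U(θ₂) − U(θ₁) = −pE cosθ₂ − (−pE cosθ₁) = pE(cosθ₁ − cosθ₂).
W = (6.63×10⁻¹¹)(2.82×10⁴)·(cos22° − cos53°) = (1.870×10⁻⁶)·(+0.3254) = 6.083×10⁻⁷ J.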